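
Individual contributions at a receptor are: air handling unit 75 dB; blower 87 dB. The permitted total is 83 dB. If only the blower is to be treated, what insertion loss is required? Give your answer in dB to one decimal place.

The untreated sources together contribute 10^(75/10) = 3.162e+07, i.e. 75.00 dB.
To meet 83 dB overall, the treated blower may contribute at most 10^(83/10) − 3.162e+07 = 1.679e+08, i.e. 82.25 dB.
So the blower must be reduced from 87 to 82.25 dB: IL = 4.75 dB.

4.7 dB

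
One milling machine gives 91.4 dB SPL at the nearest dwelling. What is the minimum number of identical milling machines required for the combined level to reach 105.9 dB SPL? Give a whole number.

The shortfall is 105.9 − 91.4 = 14.5 dB, and N units add 10·log₁₀ N, so need 10·log₁₀ N ≥ 14.5.
N ≥ 10^(14.5/10) = 28.184, so N = 29.

29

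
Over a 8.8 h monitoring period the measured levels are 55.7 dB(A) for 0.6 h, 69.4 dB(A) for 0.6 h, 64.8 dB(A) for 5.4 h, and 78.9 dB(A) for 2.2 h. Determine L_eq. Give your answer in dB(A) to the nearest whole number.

The energy average is taken in the linear domain: L_eq = 10·log₁₀[(Σ tᵢ·10^(Lᵢ/10))/T], T = 8.8 h.
Σ tᵢ·10^(Lᵢ/10) = 0.6·10^(55.7/10) + 0.6·10^(69.4/10) + 5.4·10^(64.8/10) + 2.2·10^(78.9/10) = 1.925e+08.
L_eq = 10·log₁₀(1.925e+08/8.8) = 73.40 dB(A).

73 dB(A)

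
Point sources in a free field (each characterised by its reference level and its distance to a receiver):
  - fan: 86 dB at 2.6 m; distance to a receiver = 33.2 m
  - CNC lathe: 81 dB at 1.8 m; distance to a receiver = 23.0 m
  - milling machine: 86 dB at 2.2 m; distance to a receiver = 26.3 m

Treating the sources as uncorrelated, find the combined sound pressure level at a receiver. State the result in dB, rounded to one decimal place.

67.8 dB

First find each source's level at the receiver (point-source: −20·log₁₀(r/r_ref)), then combine on an intensity basis.
fan: 86 − 20·log₁₀(33.2/2.6) = 86 − 22.12 = 63.88 dB.
CNC lathe: 81 − 20·log₁₀(23.0/1.8) = 81 − 22.13 = 58.87 dB.
milling machine: 86 − 20·log₁₀(26.3/2.2) = 86 − 21.55 = 64.45 dB.
Σ 10^(L/10) = 5.998e+06 → L_total = 10·log₁₀(5.998e+06) = 67.78 dB.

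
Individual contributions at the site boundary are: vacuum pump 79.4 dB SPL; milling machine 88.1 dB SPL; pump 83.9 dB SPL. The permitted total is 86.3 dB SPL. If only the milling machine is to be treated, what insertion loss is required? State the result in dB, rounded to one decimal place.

8.4 dB

Fixed contribution from the other sources: Σ 10^(L/10) = 10^(79.4/10) + 10^(83.9/10) = 3.326e+08 (85.22 dB SPL).
To meet 86.3 dB SPL overall, the treated milling machine may contribute at most 10^(86.3/10) − 3.326e+08 = 9.401e+07, i.e. 79.73 dB SPL.
So the milling machine must be reduced from 88.1 to 79.73 dB SPL: IL = 8.37 dB.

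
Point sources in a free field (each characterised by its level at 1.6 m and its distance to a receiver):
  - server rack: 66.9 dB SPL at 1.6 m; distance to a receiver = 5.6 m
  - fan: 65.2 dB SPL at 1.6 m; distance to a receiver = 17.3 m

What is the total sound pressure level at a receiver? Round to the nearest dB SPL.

Propagate each source to the receiver with L = L_ref − 20·log₁₀(r/r_ref), then add intensities.
server rack: 66.9 − 20·log₁₀(5.6/1.6) = 66.9 − 10.88 = 56.02 dB SPL.
fan: 65.2 − 20·log₁₀(17.3/1.6) = 65.2 − 20.68 = 44.52 dB SPL.
Σ 10^(L/10) = 4.281e+05 → L_total = 10·log₁₀(4.281e+05) = 56.32 dB SPL.

56 dB SPL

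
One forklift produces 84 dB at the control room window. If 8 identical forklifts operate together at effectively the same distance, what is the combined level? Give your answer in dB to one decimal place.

93.0 dB

With 8 equal, uncorrelated contributions the intensity is 8× that of one unit, giving a rise of 10·log₁₀ 8.
L_total = 84 + 10·log₁₀(8) = 84 + 9.031 = 93.03 dB.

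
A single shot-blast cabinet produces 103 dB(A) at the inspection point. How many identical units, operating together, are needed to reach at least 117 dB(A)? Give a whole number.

26

N identical sources give L₁ + 10·log₁₀ N, so require 10·log₁₀ N ≥ 117 − 103 = 14.0 dB.
N ≥ 10^(14.0/10) = 25.119, so N = 26.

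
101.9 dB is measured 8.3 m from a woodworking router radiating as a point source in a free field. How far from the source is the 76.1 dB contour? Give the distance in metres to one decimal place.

The 25.8 dB drop corresponds to a distance ratio of 10^(25.8/20) for a point source.
r₂ = 8.3·10^((101.9−76.1)/20) = 8.3·10^(25.8/20) = 161.84 m.

161.8 m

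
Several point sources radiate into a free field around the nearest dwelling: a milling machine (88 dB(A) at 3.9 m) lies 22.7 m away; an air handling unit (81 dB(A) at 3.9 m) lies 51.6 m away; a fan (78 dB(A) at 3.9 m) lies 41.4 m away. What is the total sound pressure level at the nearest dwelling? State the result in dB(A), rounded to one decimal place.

First find each source's level at the receiver (point-source: −20·log₁₀(r/r_ref)), then combine on an intensity basis.
milling machine: 88 − 20·log₁₀(22.7/3.9) = 88 − 15.30 = 72.70 dB(A).
air handling unit: 81 − 20·log₁₀(51.6/3.9) = 81 − 22.43 = 58.57 dB(A).
fan: 78 − 20·log₁₀(41.4/3.9) = 78 − 20.52 = 57.48 dB(A).
Σ 10^(L/10) = 1.990e+07 → L_total = 10·log₁₀(1.990e+07) = 72.99 dB(A).

73.0 dB(A)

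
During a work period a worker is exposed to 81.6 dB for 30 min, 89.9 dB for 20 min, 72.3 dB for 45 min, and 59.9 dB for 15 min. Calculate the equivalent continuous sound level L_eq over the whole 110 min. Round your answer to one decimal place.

83.5 dB

L_eq = 10·log₁₀[(1/T)·Σ tᵢ·10^(Lᵢ/10)] with T = 110 min.
Σ tᵢ·10^(Lᵢ/10) = 30·10^(81.6/10) + 20·10^(89.9/10) + 45·10^(72.3/10) + 15·10^(59.9/10) = 2.466e+10.
L_eq = 10·log₁₀(2.466e+10/110) = 83.51 dB.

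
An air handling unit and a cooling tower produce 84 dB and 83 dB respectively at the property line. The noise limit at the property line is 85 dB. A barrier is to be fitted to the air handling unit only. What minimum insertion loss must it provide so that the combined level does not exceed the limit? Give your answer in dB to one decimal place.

3.3 dB

Fixed contribution from the other source: Σ 10^(L/10) = 10^(83/10) = 1.995e+08 (83.00 dB).
To meet 85 dB overall, the treated air handling unit may contribute at most 10^(85/10) − 1.995e+08 = 1.167e+08, i.e. 80.67 dB.
Required insertion loss = 84 − 80.67 = 3.33 dB.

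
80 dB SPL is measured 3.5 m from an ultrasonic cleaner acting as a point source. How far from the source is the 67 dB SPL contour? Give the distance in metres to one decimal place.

15.6 m

For a point source L₁ − L₂ = 20·log₁₀(r₂/r₁), so r₂ = r₁·10^((L₁−L₂)/20).
r₂ = 3.5·10^((80−67)/20) = 3.5·10^(13.0/20) = 15.63 m.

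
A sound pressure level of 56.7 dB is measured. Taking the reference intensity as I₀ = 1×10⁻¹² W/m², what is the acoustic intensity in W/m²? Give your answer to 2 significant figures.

4.7e-07 W/m²

L = 10·log₁₀(I/I₀) ⇒ I = I₀·10^(L/10) = 10⁻¹² × 10^5.67.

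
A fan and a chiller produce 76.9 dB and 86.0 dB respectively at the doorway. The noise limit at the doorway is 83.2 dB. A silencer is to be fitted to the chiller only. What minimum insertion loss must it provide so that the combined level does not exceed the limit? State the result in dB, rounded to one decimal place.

4.0 dB

Everything except the chiller sums to 10^(76.9/10) = 4.898e+07 in linear terms, 76.90 dB.
The limit corresponds to 10^(83.2/10) = 2.089e+08; subtracting the fixed part leaves 1.600e+08 for the chiller, i.e. 82.04 dB.
Required insertion loss = 86.0 − 82.04 = 3.96 dB.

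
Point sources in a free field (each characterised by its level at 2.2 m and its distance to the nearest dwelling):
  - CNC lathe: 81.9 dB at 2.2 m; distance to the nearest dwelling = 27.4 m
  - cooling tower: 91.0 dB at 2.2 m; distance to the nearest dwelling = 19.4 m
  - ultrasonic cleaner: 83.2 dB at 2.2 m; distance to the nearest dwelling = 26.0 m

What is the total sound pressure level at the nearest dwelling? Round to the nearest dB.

First find each source's level at the receiver (point-source: −20·log₁₀(r/r_ref)), then combine on an intensity basis.
CNC lathe: 81.9 − 20·log₁₀(27.4/2.2) = 81.9 − 21.91 = 59.99 dB.
cooling tower: 91.0 − 20·log₁₀(19.4/2.2) = 91.0 − 18.91 = 72.09 dB.
ultrasonic cleaner: 83.2 − 20·log₁₀(26.0/2.2) = 83.2 − 21.45 = 61.75 dB.
Σ 10^(L/10) = 1.868e+07 → L_total = 10·log₁₀(1.868e+07) = 72.71 dB.

73 dB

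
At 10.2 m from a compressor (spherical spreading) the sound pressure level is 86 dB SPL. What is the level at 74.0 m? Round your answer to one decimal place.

68.8 dB SPL

Point-source attenuation: ΔL = 20·log₁₀(r₂/r₁) = 20·log₁₀(74.0/10.2) = 17.213 dB.
L₂ = 86 − 20·log₁₀(74.0/10.2) = 86 − 17.213 = 68.79 dB SPL.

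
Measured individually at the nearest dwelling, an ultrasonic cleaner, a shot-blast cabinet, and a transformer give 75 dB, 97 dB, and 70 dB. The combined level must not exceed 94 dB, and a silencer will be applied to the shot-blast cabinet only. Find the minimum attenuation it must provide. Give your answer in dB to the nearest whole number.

3 dB

Fixed contribution from the other sources: Σ 10^(L/10) = 10^(75/10) + 10^(70/10) = 4.162e+07 (76.19 dB).
The limit corresponds to 10^(94/10) = 2.512e+09; subtracting the fixed part leaves 2.470e+09 for the shot-blast cabinet, i.e. 93.93 dB.
Required insertion loss = 97 − 93.93 = 3.07 dB.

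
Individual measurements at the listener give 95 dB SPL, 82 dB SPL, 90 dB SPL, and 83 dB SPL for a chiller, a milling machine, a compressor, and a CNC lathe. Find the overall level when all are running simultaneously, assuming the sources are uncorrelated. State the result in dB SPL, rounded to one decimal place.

Incoherent sources combine by intensity addition: L_total = 10·log₁₀(Σ 10^(L_i/10)).
Σ 10^(L/10) = 10^(95/10) + 10^(82/10) + 10^(90/10) + 10^(83/10) = 4.520e+09.
L_total = 10·log₁₀(4.520e+09) = 96.55 dB SPL.

96.6 dB SPL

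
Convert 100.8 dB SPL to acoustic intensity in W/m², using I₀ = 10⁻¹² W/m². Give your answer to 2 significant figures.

0.012 W/m²

I = I₀·10^(L/10) = 10⁻¹² × 10^(100.8/10) = 10^(-1.920).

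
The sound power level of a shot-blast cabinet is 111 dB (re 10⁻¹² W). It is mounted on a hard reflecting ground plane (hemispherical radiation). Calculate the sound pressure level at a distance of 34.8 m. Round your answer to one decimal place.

Free-field hemispherical radiation: L_p = L_w − 10·log₁₀(2π·r²), r = 34.8 m.
2π·r² = 7609 m², 10·log₁₀ of that is 38.813 dB.
L_p = 111 − 38.813 = 72.19 dB.

72.2 dB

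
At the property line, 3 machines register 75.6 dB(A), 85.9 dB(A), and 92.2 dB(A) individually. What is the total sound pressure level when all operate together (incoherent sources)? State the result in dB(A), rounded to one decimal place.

For uncorrelated sources the intensities add, so convert each level to linear form, sum, and take 10·log₁₀ of the total.
Σ 10^(L/10) = 10^(75.6/10) + 10^(85.9/10) + 10^(92.2/10) = 2.085e+09.
L_total = 10·log₁₀(2.085e+09) = 93.19 dB(A).

93.2 dB(A)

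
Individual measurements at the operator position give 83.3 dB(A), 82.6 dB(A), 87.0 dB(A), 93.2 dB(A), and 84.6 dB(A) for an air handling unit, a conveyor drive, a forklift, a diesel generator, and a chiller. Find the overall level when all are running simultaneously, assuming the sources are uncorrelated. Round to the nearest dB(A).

95 dB(A)

Incoherent sources combine by intensity addition: L_total = 10·log₁₀(Σ 10^(L_i/10)).
Σ 10^(L/10) = 10^(83.3/10) + 10^(82.6/10) + 10^(87.0/10) + 10^(93.2/10) + 10^(84.6/10) = 3.275e+09.
L_total = 10·log₁₀(3.275e+09) = 95.15 dB(A).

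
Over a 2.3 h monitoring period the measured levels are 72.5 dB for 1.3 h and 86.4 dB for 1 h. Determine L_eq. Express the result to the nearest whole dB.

83 dB

Weight each interval's intensity by its duration and average over T = 2.3 h:
Σ tᵢ·10^(Lᵢ/10) = 1.3·10^(72.5/10) + 1·10^(86.4/10) = 4.596e+08.
L_eq = 10·log₁₀(4.596e+08/2.3) = 83.01 dB.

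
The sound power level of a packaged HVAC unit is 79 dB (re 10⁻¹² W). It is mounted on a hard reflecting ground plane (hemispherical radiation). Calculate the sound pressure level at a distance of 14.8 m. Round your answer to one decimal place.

47.6 dB

Free-field hemispherical radiation: L_p = L_w − 10·log₁₀(2π·r²), r = 14.8 m.
2π·r² = 1376 m², 10·log₁₀ of that is 31.387 dB.
L_p = 79 − 31.387 = 47.61 dB.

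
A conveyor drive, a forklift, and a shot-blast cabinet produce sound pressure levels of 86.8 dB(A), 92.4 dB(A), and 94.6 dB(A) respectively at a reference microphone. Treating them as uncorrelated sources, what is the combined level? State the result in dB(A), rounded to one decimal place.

Incoherent sources combine by intensity addition: L_total = 10·log₁₀(Σ 10^(L_i/10)).
Σ 10^(L/10) = 10^(86.8/10) + 10^(92.4/10) + 10^(94.6/10) = 5.100e+09.
L_total = 10·log₁₀(5.100e+09) = 97.08 dB(A).

97.1 dB(A)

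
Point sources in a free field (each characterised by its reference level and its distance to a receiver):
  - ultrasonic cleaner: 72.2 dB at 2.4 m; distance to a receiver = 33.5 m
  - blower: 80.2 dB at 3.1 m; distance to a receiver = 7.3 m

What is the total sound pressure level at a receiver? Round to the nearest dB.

73 dB

First find each source's level at the receiver (point-source: −20·log₁₀(r/r_ref)), then combine on an intensity basis.
ultrasonic cleaner: 72.2 − 20·log₁₀(33.5/2.4) = 72.2 − 22.90 = 49.30 dB.
blower: 80.2 − 20·log₁₀(7.3/3.1) = 80.2 − 7.44 = 72.76 dB.
Σ 10^(L/10) = 1.897e+07 → L_total = 10·log₁₀(1.897e+07) = 72.78 dB.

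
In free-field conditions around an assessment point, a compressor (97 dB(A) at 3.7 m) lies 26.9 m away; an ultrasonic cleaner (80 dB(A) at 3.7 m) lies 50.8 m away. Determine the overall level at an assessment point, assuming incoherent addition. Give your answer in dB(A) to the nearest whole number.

80 dB(A)

Propagate each source to the receiver with L = L_ref − 20·log₁₀(r/r_ref), then add intensities.
compressor: 97 − 20·log₁₀(26.9/3.7) = 97 − 17.23 = 79.77 dB(A).
ultrasonic cleaner: 80 − 20·log₁₀(50.8/3.7) = 80 − 22.75 = 57.25 dB(A).
Σ 10^(L/10) = 9.535e+07 → L_total = 10·log₁₀(9.535e+07) = 79.79 dB(A).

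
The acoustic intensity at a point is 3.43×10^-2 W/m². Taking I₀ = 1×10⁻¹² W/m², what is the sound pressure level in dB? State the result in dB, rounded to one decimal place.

Dividing by I₀ shifts the exponent by 12: I/I₀ = 3.43×10^10.
L = 10·(0.5353 + 10) = 105.35 dB.

105.4 dB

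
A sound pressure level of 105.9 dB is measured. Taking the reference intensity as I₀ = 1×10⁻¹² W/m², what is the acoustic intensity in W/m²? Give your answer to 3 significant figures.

0.0389 W/m²

I = I₀·10^(L/10) = 10⁻¹² × 10^(105.9/10) = 10^(-1.410).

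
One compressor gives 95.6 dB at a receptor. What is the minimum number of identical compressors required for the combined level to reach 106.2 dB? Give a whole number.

N identical sources give L₁ + 10·log₁₀ N, so require 10·log₁₀ N ≥ 106.2 − 95.6 = 10.6 dB.
N ≥ 10^(10.6/10) = 11.482, so N = 12.

12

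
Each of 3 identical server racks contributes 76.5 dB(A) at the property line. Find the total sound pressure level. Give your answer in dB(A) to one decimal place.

N identical incoherent sources raise the level by 10·log₁₀ N.
L_total = 76.5 + 10·log₁₀(3) = 76.5 + 4.771 = 81.27 dB(A).

81.3 dB(A)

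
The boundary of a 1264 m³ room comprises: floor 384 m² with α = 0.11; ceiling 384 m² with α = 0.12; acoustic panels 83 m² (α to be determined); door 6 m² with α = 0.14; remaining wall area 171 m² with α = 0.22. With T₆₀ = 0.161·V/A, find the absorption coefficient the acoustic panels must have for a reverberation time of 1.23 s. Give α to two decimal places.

Required total absorption A = 0.161·1264/1.23 = 165.45 m².
Absorption from the other surfaces = 384·0.11 + 384·0.12 + 6·0.14 + 171·0.22 = 126.78 m², so the acoustic panels must supply 38.67 m² over 83 m².
α = 38.67/83 = 0.466.

0.47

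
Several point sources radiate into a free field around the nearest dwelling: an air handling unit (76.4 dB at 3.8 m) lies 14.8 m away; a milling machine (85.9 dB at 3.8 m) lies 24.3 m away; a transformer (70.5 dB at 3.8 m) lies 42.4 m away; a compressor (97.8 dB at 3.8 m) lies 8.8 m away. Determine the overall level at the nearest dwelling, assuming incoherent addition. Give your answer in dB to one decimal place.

90.6 dB

Apply inverse-square spreading to bring every level to the receiver, then sum 10^(L/10).
air handling unit: 76.4 − 20·log₁₀(14.8/3.8) = 76.4 − 11.81 = 64.59 dB.
milling machine: 85.9 − 20·log₁₀(24.3/3.8) = 85.9 − 16.12 = 69.78 dB.
transformer: 70.5 − 20·log₁₀(42.4/3.8) = 70.5 − 20.95 = 49.55 dB.
compressor: 97.8 − 20·log₁₀(8.8/3.8) = 97.8 − 7.29 = 90.51 dB.
Σ 10^(L/10) = 1.136e+09 → L_total = 10·log₁₀(1.136e+09) = 90.55 dB.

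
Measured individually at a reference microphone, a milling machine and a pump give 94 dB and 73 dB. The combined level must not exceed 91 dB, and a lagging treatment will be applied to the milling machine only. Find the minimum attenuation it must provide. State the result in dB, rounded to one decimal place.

3.1 dB

The untreated sources together contribute 10^(73/10) = 1.995e+07, i.e. 73.00 dB.
The limit corresponds to 10^(91/10) = 1.259e+09; subtracting the fixed part leaves 1.239e+09 for the milling machine, i.e. 90.93 dB.
Required insertion loss = 94 − 90.93 = 3.07 dB.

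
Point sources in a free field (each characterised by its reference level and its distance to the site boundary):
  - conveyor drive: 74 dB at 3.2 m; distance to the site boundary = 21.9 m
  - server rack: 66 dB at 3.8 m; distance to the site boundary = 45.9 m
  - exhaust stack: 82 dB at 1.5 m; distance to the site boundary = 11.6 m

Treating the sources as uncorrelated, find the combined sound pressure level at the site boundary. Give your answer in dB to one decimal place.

First find each source's level at the receiver (point-source: −20·log₁₀(r/r_ref)), then combine on an intensity basis.
conveyor drive: 74 − 20·log₁₀(21.9/3.2) = 74 − 16.71 = 57.29 dB.
server rack: 66 − 20·log₁₀(45.9/3.8) = 66 − 21.64 = 44.36 dB.
exhaust stack: 82 − 20·log₁₀(11.6/1.5) = 82 − 17.77 = 64.23 dB.
Σ 10^(L/10) = 3.214e+06 → L_total = 10·log₁₀(3.214e+06) = 65.07 dB.

65.1 dB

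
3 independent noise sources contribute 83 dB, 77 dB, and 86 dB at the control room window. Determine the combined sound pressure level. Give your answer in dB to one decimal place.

88.1 dB

Incoherent sources combine by intensity addition: L_total = 10·log₁₀(Σ 10^(L_i/10)).
Σ 10^(L/10) = 10^(83/10) + 10^(77/10) + 10^(86/10) = 6.478e+08.
L_total = 10·log₁₀(6.478e+08) = 88.11 dB.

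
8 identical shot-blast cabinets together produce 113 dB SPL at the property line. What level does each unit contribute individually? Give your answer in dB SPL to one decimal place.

8 equal contributions raise the level by 10·log₁₀ 8 = 9.031 dB, so each unit alone gives 113 − 9.031.

104.0 dB SPL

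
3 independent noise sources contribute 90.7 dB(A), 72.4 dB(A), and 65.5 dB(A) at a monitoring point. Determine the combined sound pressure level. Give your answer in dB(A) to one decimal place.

90.8 dB(A)

Incoherent sources combine by intensity addition: L_total = 10·log₁₀(Σ 10^(L_i/10)).
Σ 10^(L/10) = 10^(90.7/10) + 10^(72.4/10) + 10^(65.5/10) = 1.196e+09.
L_total = 10·log₁₀(1.196e+09) = 90.78 dB(A).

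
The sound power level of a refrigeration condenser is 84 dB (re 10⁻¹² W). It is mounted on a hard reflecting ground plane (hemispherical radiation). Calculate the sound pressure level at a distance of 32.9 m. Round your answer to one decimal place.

45.7 dB

The power spreads over a hemisphere of area 2π·r², so L_p = L_w − 10·log₁₀(2π·r²).
2π·r² = 6801 m², 10·log₁₀ of that is 38.326 dB.
L_p = 84 − 38.326 = 45.67 dB.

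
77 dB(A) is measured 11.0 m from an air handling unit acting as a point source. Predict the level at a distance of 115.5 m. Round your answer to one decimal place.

56.6 dB(A)

For a point source, L₂ = L₁ − 20·log₁₀(r₂/r₁).
L₂ = 77 − 20·log₁₀(115.5/11.0) = 77 − 20.424 = 56.58 dB(A).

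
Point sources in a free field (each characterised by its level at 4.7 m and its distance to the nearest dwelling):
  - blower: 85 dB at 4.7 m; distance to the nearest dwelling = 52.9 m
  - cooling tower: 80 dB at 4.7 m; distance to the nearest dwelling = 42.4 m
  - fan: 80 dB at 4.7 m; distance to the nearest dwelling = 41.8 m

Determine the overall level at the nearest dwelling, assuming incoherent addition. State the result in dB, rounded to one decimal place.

67.0 dB

Apply inverse-square spreading to bring every level to the receiver, then sum 10^(L/10).
blower: 85 − 20·log₁₀(52.9/4.7) = 85 − 21.03 = 63.97 dB.
cooling tower: 80 − 20·log₁₀(42.4/4.7) = 80 − 19.11 = 60.89 dB.
fan: 80 − 20·log₁₀(41.8/4.7) = 80 − 18.98 = 61.02 dB.
Σ 10^(L/10) = 4.989e+06 → L_total = 10·log₁₀(4.989e+06) = 66.98 dB.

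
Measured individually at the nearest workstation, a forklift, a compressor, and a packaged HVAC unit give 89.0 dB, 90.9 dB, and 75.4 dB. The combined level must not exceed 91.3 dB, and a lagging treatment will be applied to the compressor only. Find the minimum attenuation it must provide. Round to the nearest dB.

Everything except the compressor sums to 10^(89.0/10) + 10^(75.4/10) = 8.290e+08 in linear terms, 89.19 dB.
The limit corresponds to 10^(91.3/10) = 1.349e+09; subtracting the fixed part leaves 5.200e+08 for the compressor, i.e. 87.16 dB.
So the compressor must be reduced from 90.9 to 87.16 dB: IL = 3.74 dB.

4 dB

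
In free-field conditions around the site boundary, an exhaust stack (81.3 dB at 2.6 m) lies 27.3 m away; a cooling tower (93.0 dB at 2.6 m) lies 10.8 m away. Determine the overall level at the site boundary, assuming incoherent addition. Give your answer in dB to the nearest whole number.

Apply inverse-square spreading to bring every level to the receiver, then sum 10^(L/10).
exhaust stack: 81.3 − 20·log₁₀(27.3/2.6) = 81.3 − 20.42 = 60.88 dB.
cooling tower: 93.0 − 20·log₁₀(10.8/2.6) = 93.0 − 12.37 = 80.63 dB.
Σ 10^(L/10) = 1.169e+08 → L_total = 10·log₁₀(1.169e+08) = 80.68 dB.

81 dB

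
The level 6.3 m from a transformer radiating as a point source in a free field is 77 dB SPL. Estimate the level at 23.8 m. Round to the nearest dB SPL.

For a point source, L₂ = L₁ − 20·log₁₀(r₂/r₁).
L₂ = 77 − 20·log₁₀(23.8/6.3) = 77 − 11.545 = 65.46 dB SPL.

65 dB SPL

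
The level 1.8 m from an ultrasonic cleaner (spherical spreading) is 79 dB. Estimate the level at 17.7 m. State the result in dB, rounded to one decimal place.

59.1 dB

Spherical spreading from a point source gives a 20·log₁₀(r₂/r₁) drop.
L₂ = 79 − 20·log₁₀(17.7/1.8) = 79 − 19.854 = 59.15 dB.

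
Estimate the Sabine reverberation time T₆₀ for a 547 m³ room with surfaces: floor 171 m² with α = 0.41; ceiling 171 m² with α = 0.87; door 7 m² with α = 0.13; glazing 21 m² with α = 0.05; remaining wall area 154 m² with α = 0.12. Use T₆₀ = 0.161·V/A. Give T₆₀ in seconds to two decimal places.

A = Σ Sᵢαᵢ = 171·0.41 + 171·0.87 + 7·0.13 + 21·0.05 + 154·0.12 = 239.32 m².
T₆₀ = 0.161 × 547 / 239.32 = 0.368 s.

0.37 s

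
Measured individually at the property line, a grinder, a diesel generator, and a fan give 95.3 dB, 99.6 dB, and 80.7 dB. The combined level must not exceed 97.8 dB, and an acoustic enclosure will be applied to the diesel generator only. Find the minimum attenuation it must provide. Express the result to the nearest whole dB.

6 dB

The untreated sources together contribute 10^(95.3/10) + 10^(80.7/10) = 3.506e+09, i.e. 95.45 dB.
The limit corresponds to 10^(97.8/10) = 6.026e+09; subtracting the fixed part leaves 2.520e+09 for the diesel generator, i.e. 94.01 dB.
So the diesel generator must be reduced from 99.6 to 94.01 dB: IL = 5.59 dB.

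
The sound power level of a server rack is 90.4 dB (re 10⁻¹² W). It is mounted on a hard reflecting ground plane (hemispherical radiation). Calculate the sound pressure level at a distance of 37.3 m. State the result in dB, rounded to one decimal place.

L_p = L_w − 10·log₁₀(2π·r²) with r = 37.3 m.
2π·r² = 8742 m², 10·log₁₀ of that is 39.416 dB.
L_p = 90.4 − 39.416 = 50.98 dB.

51.0 dB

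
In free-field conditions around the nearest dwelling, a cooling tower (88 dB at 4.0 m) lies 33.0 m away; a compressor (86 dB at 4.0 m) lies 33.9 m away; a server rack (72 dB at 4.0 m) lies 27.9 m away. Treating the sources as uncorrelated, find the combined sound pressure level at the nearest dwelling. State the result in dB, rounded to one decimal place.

First find each source's level at the receiver (point-source: −20·log₁₀(r/r_ref)), then combine on an intensity basis.
cooling tower: 88 − 20·log₁₀(33.0/4.0) = 88 − 18.33 = 69.67 dB.
compressor: 86 − 20·log₁₀(33.9/4.0) = 86 − 18.56 = 67.44 dB.
server rack: 72 − 20·log₁₀(27.9/4.0) = 72 − 16.87 = 55.13 dB.
Σ 10^(L/10) = 1.514e+07 → L_total = 10·log₁₀(1.514e+07) = 71.80 dB.

71.8 dB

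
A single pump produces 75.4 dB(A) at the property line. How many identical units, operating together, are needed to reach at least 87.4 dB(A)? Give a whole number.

The shortfall is 87.4 − 75.4 = 12.0 dB, and N units add 10·log₁₀ N, so need 10·log₁₀ N ≥ 12.0.
N ≥ 10^(12.0/10) = 15.849, so N = 16.

16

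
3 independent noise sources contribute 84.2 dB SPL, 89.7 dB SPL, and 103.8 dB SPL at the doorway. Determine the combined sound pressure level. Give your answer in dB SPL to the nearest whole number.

For uncorrelated sources the intensities add, so convert each level to linear form, sum, and take 10·log₁₀ of the total.
Σ 10^(L/10) = 10^(84.2/10) + 10^(89.7/10) + 10^(103.8/10) = 2.518e+10.
L_total = 10·log₁₀(2.518e+10) = 104.01 dB SPL.

104 dB SPL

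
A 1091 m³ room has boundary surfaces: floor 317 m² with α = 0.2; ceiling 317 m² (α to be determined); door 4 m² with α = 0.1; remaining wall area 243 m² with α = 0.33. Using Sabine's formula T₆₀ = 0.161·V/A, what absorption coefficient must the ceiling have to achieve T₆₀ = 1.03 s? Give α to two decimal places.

0.08

Required total absorption A = 0.161·1091/1.03 = 170.53 m².
Absorption from the other surfaces = 317·0.2 + 4·0.1 + 243·0.33 = 143.99 m², so the ceiling must supply 26.54 m² over 317 m².
α = 26.54/317 = 0.084.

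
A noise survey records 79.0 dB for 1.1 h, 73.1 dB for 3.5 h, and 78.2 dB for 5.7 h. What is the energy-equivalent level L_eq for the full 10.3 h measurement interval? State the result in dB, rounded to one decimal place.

L_eq = 10·log₁₀[(1/T)·Σ tᵢ·10^(Lᵢ/10)] with T = 10.3 h.
Σ tᵢ·10^(Lᵢ/10) = 1.1·10^(79.0/10) + 3.5·10^(73.1/10) + 5.7·10^(78.2/10) = 5.354e+08.
L_eq = 10·log₁₀(5.354e+08/10.3) = 77.16 dB.

77.2 dB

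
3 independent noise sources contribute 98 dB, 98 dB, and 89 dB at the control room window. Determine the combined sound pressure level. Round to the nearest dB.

For uncorrelated sources the intensities add, so convert each level to linear form, sum, and take 10·log₁₀ of the total.
Σ 10^(L/10) = 10^(98/10) + 10^(98/10) + 10^(89/10) = 1.341e+10.
L_total = 10·log₁₀(1.341e+10) = 101.28 dB.

101 dB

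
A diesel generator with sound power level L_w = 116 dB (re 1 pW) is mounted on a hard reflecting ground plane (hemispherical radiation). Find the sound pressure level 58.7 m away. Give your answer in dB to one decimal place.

72.6 dB

L_p = L_w − 10·log₁₀(2π·r²) with r = 58.7 m.
2π·r² = 2.165e+04 m², 10·log₁₀ of that is 43.355 dB.
L_p = 116 − 43.355 = 72.65 dB.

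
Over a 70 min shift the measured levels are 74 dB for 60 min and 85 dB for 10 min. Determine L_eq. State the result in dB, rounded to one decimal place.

Weight each interval's intensity by its duration and average over T = 70 min:
Σ tᵢ·10^(Lᵢ/10) = 60·10^(74/10) + 10·10^(85/10) = 4.669e+09.
L_eq = 10·log₁₀(4.669e+09/70) = 78.24 dB.

78.2 dB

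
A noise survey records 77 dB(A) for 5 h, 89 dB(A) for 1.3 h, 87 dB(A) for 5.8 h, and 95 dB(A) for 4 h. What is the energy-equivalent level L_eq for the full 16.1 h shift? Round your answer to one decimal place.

90.2 dB(A)

The energy average is taken in the linear domain: L_eq = 10·log₁₀[(Σ tᵢ·10^(Lᵢ/10))/T], T = 16.1 h.
Σ tᵢ·10^(Lᵢ/10) = 5·10^(77/10) + 1.3·10^(89/10) + 5.8·10^(87/10) + 4·10^(95/10) = 1.684e+10.
L_eq = 10·log₁₀(1.684e+10/16.1) = 90.19 dB(A).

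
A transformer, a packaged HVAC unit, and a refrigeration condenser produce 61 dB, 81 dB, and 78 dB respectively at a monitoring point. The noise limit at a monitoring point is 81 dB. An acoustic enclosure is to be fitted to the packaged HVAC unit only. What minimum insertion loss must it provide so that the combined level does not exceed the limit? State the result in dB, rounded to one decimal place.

The untreated sources together contribute 10^(61/10) + 10^(78/10) = 6.435e+07, i.e. 78.09 dB.
The limit corresponds to 10^(81/10) = 1.259e+08; subtracting the fixed part leaves 6.154e+07 for the packaged HVAC unit, i.e. 77.89 dB.
So the packaged HVAC unit must be reduced from 81 to 77.89 dB: IL = 3.11 dB.

3.1 dB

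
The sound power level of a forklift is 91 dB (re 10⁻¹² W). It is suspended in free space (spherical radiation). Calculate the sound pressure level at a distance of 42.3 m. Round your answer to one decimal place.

L_p = L_w − 10·log₁₀(4π·r²) with r = 42.3 m.
4π·r² = 2.248e+04 m², 10·log₁₀ of that is 43.519 dB.
L_p = 91 − 43.519 = 47.48 dB.

47.5 dB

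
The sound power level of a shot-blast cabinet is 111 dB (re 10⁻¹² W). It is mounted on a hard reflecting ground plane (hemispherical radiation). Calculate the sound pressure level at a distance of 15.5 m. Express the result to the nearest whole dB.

79 dB

Free-field hemispherical radiation: L_p = L_w − 10·log₁₀(2π·r²), r = 15.5 m.
2π·r² = 1510 m², 10·log₁₀ of that is 31.788 dB.
L_p = 111 − 31.788 = 79.21 dB.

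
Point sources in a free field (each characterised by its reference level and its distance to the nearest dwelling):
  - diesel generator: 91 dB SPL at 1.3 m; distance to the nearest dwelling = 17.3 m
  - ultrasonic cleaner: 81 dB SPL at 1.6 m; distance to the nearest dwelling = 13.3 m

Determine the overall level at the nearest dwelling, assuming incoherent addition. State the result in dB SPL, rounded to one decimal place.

Propagate each source to the receiver with L = L_ref − 20·log₁₀(r/r_ref), then add intensities.
diesel generator: 91 − 20·log₁₀(17.3/1.3) = 91 − 22.48 = 68.52 dB SPL.
ultrasonic cleaner: 81 − 20·log₁₀(13.3/1.6) = 81 − 18.39 = 62.61 dB SPL.
Σ 10^(L/10) = 8.931e+06 → L_total = 10·log₁₀(8.931e+06) = 69.51 dB SPL.

69.5 dB SPL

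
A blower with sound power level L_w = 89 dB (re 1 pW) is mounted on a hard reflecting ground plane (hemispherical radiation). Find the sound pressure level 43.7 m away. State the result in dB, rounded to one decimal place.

Free-field hemispherical radiation: L_p = L_w − 10·log₁₀(2π·r²), r = 43.7 m.
2π·r² = 1.2e+04 m², 10·log₁₀ of that is 40.791 dB.
L_p = 89 − 40.791 = 48.21 dB.

48.2 dB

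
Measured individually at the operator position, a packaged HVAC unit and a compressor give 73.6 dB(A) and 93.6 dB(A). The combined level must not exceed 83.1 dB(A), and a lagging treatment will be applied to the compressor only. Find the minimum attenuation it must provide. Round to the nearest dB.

Fixed contribution from the other source: Σ 10^(L/10) = 10^(73.6/10) = 2.291e+07 (73.60 dB(A)).
The limit corresponds to 10^(83.1/10) = 2.042e+08; subtracting the fixed part leaves 1.813e+08 for the compressor, i.e. 82.58 dB(A).
So the compressor must be reduced from 93.6 to 82.58 dB(A): IL = 11.02 dB.

11 dB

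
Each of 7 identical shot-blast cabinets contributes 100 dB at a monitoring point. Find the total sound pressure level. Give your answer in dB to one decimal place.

L_total = L₁ + 10·log₁₀ N for N identical incoherent sources.
L_total = 100 + 10·log₁₀(7) = 100 + 8.451 = 108.45 dB.

108.5 dB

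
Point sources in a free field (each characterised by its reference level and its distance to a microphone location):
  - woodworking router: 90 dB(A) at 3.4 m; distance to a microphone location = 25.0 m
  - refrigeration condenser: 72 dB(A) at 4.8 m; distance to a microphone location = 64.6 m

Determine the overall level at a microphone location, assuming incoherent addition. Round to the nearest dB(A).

73 dB(A)

Apply inverse-square spreading to bring every level to the receiver, then sum 10^(L/10).
woodworking router: 90 − 20·log₁₀(25.0/3.4) = 90 − 17.33 = 72.67 dB(A).
refrigeration condenser: 72 − 20·log₁₀(64.6/4.8) = 72 − 22.58 = 49.42 dB(A).
Σ 10^(L/10) = 1.858e+07 → L_total = 10·log₁₀(1.858e+07) = 72.69 dB(A).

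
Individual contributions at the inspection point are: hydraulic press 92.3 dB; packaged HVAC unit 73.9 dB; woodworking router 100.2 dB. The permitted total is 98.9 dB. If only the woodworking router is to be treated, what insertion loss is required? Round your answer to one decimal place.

Fixed contribution from the other sources: Σ 10^(L/10) = 10^(92.3/10) + 10^(73.9/10) = 1.723e+09 (92.36 dB).
To meet 98.9 dB overall, the treated woodworking router may contribute at most 10^(98.9/10) − 1.723e+09 = 6.040e+09, i.e. 97.81 dB.
Required insertion loss = 100.2 − 97.81 = 2.39 dB.

2.4 dB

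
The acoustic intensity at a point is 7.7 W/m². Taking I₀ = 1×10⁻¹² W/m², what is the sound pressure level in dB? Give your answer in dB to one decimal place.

128.9 dB

L = 10·log₁₀(I/I₀) = 10·log₁₀(7.7/10⁻¹²) = 10·log₁₀(7.7×10^12).
L = 10·(0.8865 + 12) = 128.86 dB.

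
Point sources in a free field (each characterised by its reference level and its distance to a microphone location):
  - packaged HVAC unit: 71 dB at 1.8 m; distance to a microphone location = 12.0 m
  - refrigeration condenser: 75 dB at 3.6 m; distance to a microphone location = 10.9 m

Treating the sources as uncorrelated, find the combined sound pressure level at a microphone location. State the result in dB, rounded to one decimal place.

Propagate each source to the receiver with L = L_ref − 20·log₁₀(r/r_ref), then add intensities.
packaged HVAC unit: 71 − 20·log₁₀(12.0/1.8) = 71 − 16.48 = 54.52 dB.
refrigeration condenser: 75 − 20·log₁₀(10.9/3.6) = 75 − 9.62 = 65.38 dB.
Σ 10^(L/10) = 3.733e+06 → L_total = 10·log₁₀(3.733e+06) = 65.72 dB.

65.7 dB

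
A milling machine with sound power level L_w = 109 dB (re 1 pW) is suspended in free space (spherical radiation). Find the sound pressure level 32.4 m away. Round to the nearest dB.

The power spreads over a sphere of area 4π·r², so L_p = L_w − 10·log₁₀(4π·r²).
4π·r² = 1.319e+04 m², 10·log₁₀ of that is 41.203 dB.
L_p = 109 − 41.203 = 67.80 dB.

68 dB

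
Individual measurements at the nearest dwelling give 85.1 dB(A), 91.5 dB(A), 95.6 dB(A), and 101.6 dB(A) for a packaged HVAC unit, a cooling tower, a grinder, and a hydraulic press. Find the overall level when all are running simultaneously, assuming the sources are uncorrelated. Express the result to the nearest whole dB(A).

103 dB(A)

For uncorrelated sources the intensities add, so convert each level to linear form, sum, and take 10·log₁₀ of the total.
Σ 10^(L/10) = 10^(85.1/10) + 10^(91.5/10) + 10^(95.6/10) + 10^(101.6/10) = 1.982e+10.
L_total = 10·log₁₀(1.982e+10) = 102.97 dB(A).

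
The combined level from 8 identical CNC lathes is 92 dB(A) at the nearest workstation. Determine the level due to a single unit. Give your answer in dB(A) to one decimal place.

8 equal contributions raise the level by 10·log₁₀ 8 = 9.031 dB, so each unit alone gives 92 − 9.031.

83.0 dB(A)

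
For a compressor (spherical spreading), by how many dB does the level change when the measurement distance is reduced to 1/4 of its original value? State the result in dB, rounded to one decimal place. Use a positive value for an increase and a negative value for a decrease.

Point-source spreading: ΔL = −20·log₁₀(r₂/r₁).
ΔL = −20·log₁₀(0.25) = +12.04 dB.

+12.0 dB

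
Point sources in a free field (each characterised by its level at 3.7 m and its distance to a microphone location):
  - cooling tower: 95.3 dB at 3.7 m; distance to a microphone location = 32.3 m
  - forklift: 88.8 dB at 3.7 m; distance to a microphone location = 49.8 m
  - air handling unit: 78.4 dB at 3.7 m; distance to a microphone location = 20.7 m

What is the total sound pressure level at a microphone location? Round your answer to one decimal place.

Apply inverse-square spreading to bring every level to the receiver, then sum 10^(L/10).
cooling tower: 95.3 − 20·log₁₀(32.3/3.7) = 95.3 − 18.82 = 76.48 dB.
forklift: 88.8 − 20·log₁₀(49.8/3.7) = 88.8 − 22.58 = 66.22 dB.
air handling unit: 78.4 − 20·log₁₀(20.7/3.7) = 78.4 − 14.96 = 63.44 dB.
Σ 10^(L/10) = 5.086e+07 → L_total = 10·log₁₀(5.086e+07) = 77.06 dB.

77.1 dB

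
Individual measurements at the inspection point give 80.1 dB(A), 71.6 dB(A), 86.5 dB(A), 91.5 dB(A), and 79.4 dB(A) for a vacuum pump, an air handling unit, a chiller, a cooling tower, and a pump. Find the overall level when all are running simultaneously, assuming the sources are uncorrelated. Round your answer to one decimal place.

For uncorrelated sources the intensities add, so convert each level to linear form, sum, and take 10·log₁₀ of the total.
Σ 10^(L/10) = 10^(80.1/10) + 10^(71.6/10) + 10^(86.5/10) + 10^(91.5/10) + 10^(79.4/10) = 2.063e+09.
L_total = 10·log₁₀(2.063e+09) = 93.15 dB(A).

93.1 dB(A)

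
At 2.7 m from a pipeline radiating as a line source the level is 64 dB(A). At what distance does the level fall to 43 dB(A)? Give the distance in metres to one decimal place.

The 21.0 dB drop corresponds to a distance ratio of 10^(21.0/10) for a line source.
r₂ = 2.7·10^((64−43)/10) = 2.7·10^(21.0/10) = 339.91 m.

339.9 m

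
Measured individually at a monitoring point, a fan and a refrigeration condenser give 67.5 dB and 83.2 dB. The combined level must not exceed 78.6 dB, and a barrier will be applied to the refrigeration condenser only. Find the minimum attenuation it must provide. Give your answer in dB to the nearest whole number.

Everything except the refrigeration condenser sums to 10^(67.5/10) = 5.623e+06 in linear terms, 67.50 dB.
The limit corresponds to 10^(78.6/10) = 7.244e+07; subtracting the fixed part leaves 6.682e+07 for the refrigeration condenser, i.e. 78.25 dB.
Required insertion loss = 83.2 − 78.25 = 4.95 dB.

5 dB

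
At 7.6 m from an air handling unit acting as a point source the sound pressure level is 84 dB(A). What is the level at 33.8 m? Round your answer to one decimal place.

Point-source attenuation: ΔL = 20·log₁₀(r₂/r₁) = 20·log₁₀(33.8/7.6) = 12.962 dB.
L₂ = 84 − 20·log₁₀(33.8/7.6) = 84 − 12.962 = 71.04 dB(A).

71.0 dB(A)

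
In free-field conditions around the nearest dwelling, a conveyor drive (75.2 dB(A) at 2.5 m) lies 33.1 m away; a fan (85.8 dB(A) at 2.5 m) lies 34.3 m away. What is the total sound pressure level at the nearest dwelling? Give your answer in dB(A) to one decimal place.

63.4 dB(A)

First find each source's level at the receiver (point-source: −20·log₁₀(r/r_ref)), then combine on an intensity basis.
conveyor drive: 75.2 − 20·log₁₀(33.1/2.5) = 75.2 − 22.44 = 52.76 dB(A).
fan: 85.8 − 20·log₁₀(34.3/2.5) = 85.8 − 22.75 = 63.05 dB(A).
Σ 10^(L/10) = 2.209e+06 → L_total = 10·log₁₀(2.209e+06) = 63.44 dB(A).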